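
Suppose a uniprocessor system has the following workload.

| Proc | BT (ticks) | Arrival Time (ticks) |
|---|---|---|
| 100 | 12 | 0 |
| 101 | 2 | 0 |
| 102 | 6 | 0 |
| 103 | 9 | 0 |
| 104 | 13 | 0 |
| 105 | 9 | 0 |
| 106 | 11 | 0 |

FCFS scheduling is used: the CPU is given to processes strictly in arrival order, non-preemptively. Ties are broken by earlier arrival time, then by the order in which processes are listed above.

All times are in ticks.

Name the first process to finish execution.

Schedule: | 100 0-12 | 101 12-14 | 102 14-20 | 103 20-29 | 104 29-42 | 105 42-51 | 106 51-62 |
Completion: 100=12  101=14  102=20  103=29  104=42  105=51  106=62
Turnaround (C−A): 100=12  101=14  102=20  103=29  104=42  105=51  106=62
Finish order: 100 → 101 → 102 → 103 → 104 → 105 → 106

100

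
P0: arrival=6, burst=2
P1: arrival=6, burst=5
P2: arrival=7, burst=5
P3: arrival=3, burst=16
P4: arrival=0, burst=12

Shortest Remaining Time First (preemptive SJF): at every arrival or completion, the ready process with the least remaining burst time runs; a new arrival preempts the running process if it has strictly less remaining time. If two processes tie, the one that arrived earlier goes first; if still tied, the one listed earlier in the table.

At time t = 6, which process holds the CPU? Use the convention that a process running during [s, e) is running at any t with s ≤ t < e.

Gantt: | P4 0-6 | P0 6-8 | P1 8-13 | P2 13-18 | P4 18-24 | P3 24-40 |
Completion: P0=8  P1=13  P2=18  P3=40  P4=24

P0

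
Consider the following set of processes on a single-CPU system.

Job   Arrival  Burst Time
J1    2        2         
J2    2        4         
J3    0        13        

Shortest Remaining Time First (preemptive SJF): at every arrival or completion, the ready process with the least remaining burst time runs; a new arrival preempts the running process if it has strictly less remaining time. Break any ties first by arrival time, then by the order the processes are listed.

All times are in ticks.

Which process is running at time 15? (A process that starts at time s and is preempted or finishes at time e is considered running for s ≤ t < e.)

Timeline: | J3 0-2 | J1 2-4 | J2 4-8 | J3 8-19 |
Completion: J1=4  J2=8  J3=19

J3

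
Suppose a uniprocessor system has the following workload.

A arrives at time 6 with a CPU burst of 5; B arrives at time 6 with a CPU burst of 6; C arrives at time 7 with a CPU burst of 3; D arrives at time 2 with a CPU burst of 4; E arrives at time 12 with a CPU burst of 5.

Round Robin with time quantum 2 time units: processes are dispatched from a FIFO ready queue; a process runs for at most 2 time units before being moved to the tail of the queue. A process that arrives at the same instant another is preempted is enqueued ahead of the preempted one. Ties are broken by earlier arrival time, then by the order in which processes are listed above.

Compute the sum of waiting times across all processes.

36

Schedule: | idle 0-2 | D 2-6 | A 6-8 | B 8-10 | C 10-12 | A 12-14 | B 14-16 | E 16-18 | C 18-19 | A 19-20 | B 20-22 | E 22-25 |
Completion: A=20  B=22  C=19  D=6  E=25
Turnaround (C−A): A=14  B=16  C=12  D=4  E=13
Waiting = turnaround − burst: A=9, B=10, C=9, D=0, E=8
Total waiting = 9 + 10 + 9 + 0 + 8 = 36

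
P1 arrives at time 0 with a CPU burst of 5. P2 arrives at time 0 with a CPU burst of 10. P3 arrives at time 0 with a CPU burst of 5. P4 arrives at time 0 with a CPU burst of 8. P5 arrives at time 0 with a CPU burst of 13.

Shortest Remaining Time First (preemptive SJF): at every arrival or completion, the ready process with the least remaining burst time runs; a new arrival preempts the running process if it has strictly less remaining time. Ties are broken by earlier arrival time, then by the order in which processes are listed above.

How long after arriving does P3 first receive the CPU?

Timeline: | P1 0-5 | P3 5-10 | P4 10-18 | P2 18-28 | P5 28-41 |
Completion: P1=5  P2=28  P3=10  P4=18  P5=41
Response(P3) = first start − arrival = 5 − 0 = 5

5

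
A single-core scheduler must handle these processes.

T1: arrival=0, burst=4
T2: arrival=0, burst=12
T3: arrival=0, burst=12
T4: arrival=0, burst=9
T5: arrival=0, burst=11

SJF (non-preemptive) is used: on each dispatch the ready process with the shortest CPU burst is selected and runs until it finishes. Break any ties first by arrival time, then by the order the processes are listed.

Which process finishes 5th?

T3

Gantt: | T1 0-4 | T4 4-13 | T5 13-24 | T2 24-36 | T3 36-48 |
Completion: T1=4  T2=36  T3=48  T4=13  T5=24
Turnaround (C−A): T1=4  T2=36  T3=48  T4=13  T5=24
Finish order: T1 → T4 → T5 → T2 → T3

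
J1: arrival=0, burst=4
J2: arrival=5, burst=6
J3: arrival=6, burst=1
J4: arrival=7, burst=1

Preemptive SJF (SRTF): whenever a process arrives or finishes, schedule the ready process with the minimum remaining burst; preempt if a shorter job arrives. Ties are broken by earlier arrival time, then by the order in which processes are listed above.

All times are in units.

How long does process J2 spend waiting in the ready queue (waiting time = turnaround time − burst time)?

Gantt: | J1 0-4 | idle 4-5 | J2 5-6 | J3 6-7 | J4 7-8 | J2 8-13 |
Completion: J1=4  J2=13  J3=7  J4=8
Turnaround (C−A): J1=4  J2=8  J3=1  J4=1
Waiting(J2) = turnaround − burst = 8 − 6 = 2

2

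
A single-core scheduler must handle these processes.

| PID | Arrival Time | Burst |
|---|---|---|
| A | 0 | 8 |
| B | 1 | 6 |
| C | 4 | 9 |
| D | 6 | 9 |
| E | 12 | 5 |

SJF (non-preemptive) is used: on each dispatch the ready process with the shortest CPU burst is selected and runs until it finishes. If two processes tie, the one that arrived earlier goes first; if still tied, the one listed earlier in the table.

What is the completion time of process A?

8

Timeline: | A 0-8 | B 8-14 | E 14-19 | C 19-28 | D 28-37 |
Completion: A=8  B=14  C=28  D=37  E=19
Turnaround (C−A): A=8  B=13  C=24  D=31  E=7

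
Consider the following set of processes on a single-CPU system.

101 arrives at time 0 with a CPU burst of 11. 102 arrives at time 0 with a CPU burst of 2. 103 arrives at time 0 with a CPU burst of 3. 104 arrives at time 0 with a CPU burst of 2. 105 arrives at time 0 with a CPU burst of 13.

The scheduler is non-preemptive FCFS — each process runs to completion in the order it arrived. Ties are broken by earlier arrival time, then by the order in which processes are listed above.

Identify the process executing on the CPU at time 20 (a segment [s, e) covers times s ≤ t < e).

Gantt: | 101 0-11 | 102 11-13 | 103 13-16 | 104 16-18 | 105 18-31 |
Completion: 101=11  102=13  103=16  104=18  105=31
Turnaround (C−A): 101=11  102=13  103=16  104=18  105=31

105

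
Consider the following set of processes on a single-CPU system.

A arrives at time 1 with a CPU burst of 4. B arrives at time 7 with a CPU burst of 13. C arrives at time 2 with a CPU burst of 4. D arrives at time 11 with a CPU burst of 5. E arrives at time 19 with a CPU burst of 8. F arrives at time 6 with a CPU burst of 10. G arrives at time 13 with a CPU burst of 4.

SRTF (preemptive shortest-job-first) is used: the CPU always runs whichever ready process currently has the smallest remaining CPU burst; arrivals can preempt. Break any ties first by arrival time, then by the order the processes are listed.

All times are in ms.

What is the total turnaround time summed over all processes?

Gantt: | idle 0-1 | A 1-5 | C 5-9 | F 9-11 | D 11-16 | G 16-20 | F 20-28 | E 28-36 | B 36-49 |
Completion: A=5  B=49  C=9  D=16  E=36  F=28  G=20
Turnaround = completion − arrival: A=4, B=42, C=7, D=5, E=17, F=22, G=7
Total turnaround = 4 + 42 + 7 + 5 + 17 + 22 + 7 = 104

104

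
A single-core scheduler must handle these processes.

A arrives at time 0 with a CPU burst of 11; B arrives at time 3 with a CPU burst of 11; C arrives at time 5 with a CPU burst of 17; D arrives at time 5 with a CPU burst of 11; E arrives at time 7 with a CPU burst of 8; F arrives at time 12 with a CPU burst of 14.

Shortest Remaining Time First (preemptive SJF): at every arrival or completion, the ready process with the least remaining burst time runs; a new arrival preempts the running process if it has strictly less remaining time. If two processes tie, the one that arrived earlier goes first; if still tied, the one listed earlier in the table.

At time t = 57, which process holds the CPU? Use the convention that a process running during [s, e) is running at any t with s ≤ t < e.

C

Timeline: | A 0-11 | E 11-19 | B 19-30 | D 30-41 | F 41-55 | C 55-72 |
Completion: A=11  B=30  C=72  D=41  E=19  F=55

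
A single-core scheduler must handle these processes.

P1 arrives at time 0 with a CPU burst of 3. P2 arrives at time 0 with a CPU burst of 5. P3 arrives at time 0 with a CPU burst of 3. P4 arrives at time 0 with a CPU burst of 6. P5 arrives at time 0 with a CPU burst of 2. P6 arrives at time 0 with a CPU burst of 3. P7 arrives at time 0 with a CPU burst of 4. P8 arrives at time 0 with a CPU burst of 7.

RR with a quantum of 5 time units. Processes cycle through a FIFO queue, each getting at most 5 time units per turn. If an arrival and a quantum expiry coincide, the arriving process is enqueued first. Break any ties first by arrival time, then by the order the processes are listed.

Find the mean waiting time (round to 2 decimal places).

Gantt: | P1 0-3 | P2 3-8 | P3 8-11 | P4 11-16 | P5 16-18 | P6 18-21 | P7 21-25 | P8 25-30 | P4 30-31 | P8 31-33 |
Completion: P1=3  P2=8  P3=11  P4=31  P5=18  P6=21  P7=25  P8=33
Waiting times: P1=0, P2=3, P3=8, P4=25, P5=16, P6=18, P7=21, P8=26
Average waiting = (0+3+8+25+16+18+21+26) / 8 = 117/8 = 14.63

14.63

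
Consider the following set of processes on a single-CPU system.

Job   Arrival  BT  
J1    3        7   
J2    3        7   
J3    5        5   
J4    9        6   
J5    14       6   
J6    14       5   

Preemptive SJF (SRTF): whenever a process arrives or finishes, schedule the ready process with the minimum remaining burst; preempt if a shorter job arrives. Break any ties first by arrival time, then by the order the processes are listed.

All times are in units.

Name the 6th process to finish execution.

J2

Schedule: | idle 0-3 | J1 3-10 | J3 10-15 | J6 15-20 | J4 20-26 | J5 26-32 | J2 32-39 |
Completion: J1=10  J2=39  J3=15  J4=26  J5=32  J6=20
Turnaround (C−A): J1=7  J2=36  J3=10  J4=17  J5=18  J6=6
Finish order: J1 → J3 → J6 → J4 → J5 → J2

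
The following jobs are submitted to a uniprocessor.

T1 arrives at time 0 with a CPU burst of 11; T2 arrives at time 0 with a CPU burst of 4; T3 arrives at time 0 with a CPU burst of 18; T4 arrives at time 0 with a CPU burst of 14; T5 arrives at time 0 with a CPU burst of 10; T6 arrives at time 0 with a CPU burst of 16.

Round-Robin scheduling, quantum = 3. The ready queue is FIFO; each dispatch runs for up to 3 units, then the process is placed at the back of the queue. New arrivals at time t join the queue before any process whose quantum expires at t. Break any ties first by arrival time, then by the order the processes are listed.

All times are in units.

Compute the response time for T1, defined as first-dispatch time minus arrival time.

Gantt: | T1 0-3 | T2 3-6 | T3 6-9 | T4 9-12 | T5 12-15 | T6 15-18 | T1 18-21 | T2 21-22 | T3 22-25 | T4 25-28 | T5 28-31 | T6 31-34 | T1 34-37 | T3 37-40 | T4 40-43 | T5 43-46 | T6 46-49 | T1 49-51 | T3 51-54 | T4 54-57 | T5 57-58 | T6 58-61 | T3 61-64 | T4 64-66 | T6 66-69 | T3 69-72 | T6 72-73 |
Completion: T1=51  T2=22  T3=72  T4=66  T5=58  T6=73
Response(T1) = first start − arrival = 0 − 0 = 0

0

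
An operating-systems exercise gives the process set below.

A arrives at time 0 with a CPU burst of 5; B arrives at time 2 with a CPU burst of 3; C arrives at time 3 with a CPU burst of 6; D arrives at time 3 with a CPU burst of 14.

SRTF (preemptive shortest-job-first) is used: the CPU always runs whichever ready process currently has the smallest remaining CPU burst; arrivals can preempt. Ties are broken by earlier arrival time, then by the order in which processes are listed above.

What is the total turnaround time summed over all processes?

Timeline: | A 0-5 | B 5-8 | C 8-14 | D 14-28 |
Completion: A=5  B=8  C=14  D=28
Turnaround = completion − arrival: A=5, B=6, C=11, D=25
Total turnaround = 5 + 6 + 11 + 25 = 47

47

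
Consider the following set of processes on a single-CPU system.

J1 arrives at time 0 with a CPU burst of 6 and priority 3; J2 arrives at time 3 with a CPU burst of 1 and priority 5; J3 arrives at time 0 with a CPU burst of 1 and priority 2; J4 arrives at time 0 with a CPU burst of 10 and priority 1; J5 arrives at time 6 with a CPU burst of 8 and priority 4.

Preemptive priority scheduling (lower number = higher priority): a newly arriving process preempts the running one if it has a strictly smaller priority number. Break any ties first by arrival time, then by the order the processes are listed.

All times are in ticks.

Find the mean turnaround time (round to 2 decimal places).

Schedule: | J4 0-10 | J3 10-11 | J1 11-17 | J5 17-25 | J2 25-26 |
Completion: J1=17  J2=26  J3=11  J4=10  J5=25
Turnaround times: J1=17, J2=23, J3=11, J4=10, J5=19
Average turnaround = (17+23+11+10+19) / 5 = 80/5 = 16.00

16.00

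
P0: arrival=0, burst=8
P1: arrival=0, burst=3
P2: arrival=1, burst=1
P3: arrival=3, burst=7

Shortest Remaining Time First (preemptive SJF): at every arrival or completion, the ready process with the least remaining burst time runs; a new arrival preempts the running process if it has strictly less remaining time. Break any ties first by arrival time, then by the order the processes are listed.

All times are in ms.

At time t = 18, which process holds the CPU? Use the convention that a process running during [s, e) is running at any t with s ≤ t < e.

Timeline: | P1 0-1 | P2 1-2 | P1 2-4 | P3 4-11 | P0 11-19 |
Completion: P0=19  P1=4  P2=2  P3=11
Turnaround (C−A): P0=19  P1=4  P2=1  P3=8

P0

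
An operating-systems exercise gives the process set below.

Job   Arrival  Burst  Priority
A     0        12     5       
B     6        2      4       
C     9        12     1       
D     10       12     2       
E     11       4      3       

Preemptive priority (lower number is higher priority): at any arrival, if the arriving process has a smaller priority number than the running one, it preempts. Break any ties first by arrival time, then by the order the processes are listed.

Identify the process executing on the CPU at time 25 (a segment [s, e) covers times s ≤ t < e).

D

Gantt: | A 0-6 | B 6-8 | A 8-9 | C 9-21 | D 21-33 | E 33-37 | A 37-42 |
Completion: A=42  B=8  C=21  D=33  E=37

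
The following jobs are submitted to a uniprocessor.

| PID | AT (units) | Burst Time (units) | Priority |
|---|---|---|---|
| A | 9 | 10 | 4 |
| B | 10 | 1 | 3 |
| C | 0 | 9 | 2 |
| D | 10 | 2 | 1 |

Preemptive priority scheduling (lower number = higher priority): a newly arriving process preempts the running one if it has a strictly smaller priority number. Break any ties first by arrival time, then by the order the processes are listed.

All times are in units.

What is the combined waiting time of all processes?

5

Schedule: | C 0-9 | A 9-10 | D 10-12 | B 12-13 | A 13-22 |
Completion: A=22  B=13  C=9  D=12
Waiting = turnaround − burst: A=3, B=2, C=0, D=0
Total waiting = 3 + 2 + 0 + 0 = 5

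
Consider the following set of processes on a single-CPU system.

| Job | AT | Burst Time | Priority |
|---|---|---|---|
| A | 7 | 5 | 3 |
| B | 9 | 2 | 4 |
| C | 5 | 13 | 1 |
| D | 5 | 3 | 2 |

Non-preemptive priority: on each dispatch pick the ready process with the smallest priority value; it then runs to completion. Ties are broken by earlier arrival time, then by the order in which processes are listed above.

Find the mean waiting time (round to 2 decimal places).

11.00

Gantt: | idle 0-5 | C 5-18 | D 18-21 | A 21-26 | B 26-28 |
Completion: A=26  B=28  C=18  D=21
Turnaround (C−A): A=19  B=19  C=13  D=16
Waiting times: A=14, B=17, C=0, D=13
Average waiting = (14+17+0+13) / 4 = 44/4 = 11.00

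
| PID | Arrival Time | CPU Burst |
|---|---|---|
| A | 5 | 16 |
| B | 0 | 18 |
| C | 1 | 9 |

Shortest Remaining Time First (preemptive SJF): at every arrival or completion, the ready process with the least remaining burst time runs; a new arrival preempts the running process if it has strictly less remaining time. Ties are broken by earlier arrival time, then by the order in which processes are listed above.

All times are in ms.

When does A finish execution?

26

Timeline: | B 0-1 | C 1-10 | A 10-26 | B 26-43 |
Completion: A=26  B=43  C=10
Turnaround (C−A): A=21  B=43  C=9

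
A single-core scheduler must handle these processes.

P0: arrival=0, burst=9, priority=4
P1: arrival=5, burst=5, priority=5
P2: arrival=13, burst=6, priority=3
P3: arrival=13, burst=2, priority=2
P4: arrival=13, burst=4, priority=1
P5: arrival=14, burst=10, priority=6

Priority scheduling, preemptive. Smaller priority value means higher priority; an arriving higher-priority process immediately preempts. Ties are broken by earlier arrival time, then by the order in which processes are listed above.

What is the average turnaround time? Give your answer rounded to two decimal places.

12.33

Schedule: | P0 0-9 | P1 9-13 | P4 13-17 | P3 17-19 | P2 19-25 | P1 25-26 | P5 26-36 |
Completion: P0=9  P1=26  P2=25  P3=19  P4=17  P5=36
Turnaround (C−A): P0=9  P1=21  P2=12  P3=6  P4=4  P5=22
Turnaround times: P0=9, P1=21, P2=12, P3=6, P4=4, P5=22
Average turnaround = (9+21+12+6+4+22) / 6 = 74/6 = 12.33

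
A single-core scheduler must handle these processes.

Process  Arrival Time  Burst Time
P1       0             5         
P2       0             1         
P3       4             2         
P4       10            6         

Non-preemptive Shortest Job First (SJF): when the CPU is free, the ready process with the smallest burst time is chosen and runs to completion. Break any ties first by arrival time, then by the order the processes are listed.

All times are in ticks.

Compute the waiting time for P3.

Timeline: | P2 0-1 | P1 1-6 | P3 6-8 | idle 8-10 | P4 10-16 |
Completion: P1=6  P2=1  P3=8  P4=16
Waiting(P3) = turnaround − burst = 4 − 2 = 2

2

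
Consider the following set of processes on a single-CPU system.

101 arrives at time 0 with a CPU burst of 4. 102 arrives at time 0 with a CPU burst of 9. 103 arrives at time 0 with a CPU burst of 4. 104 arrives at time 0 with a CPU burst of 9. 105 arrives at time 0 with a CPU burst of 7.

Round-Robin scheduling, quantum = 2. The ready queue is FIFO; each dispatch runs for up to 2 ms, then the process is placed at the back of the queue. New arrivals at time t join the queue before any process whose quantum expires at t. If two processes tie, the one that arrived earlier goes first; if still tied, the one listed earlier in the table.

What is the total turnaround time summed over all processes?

124

Gantt: | 101 0-2 | 102 2-4 | 103 4-6 | 104 6-8 | 105 8-10 | 101 10-12 | 102 12-14 | 103 14-16 | 104 16-18 | 105 18-20 | 102 20-22 | 104 22-24 | 105 24-26 | 102 26-28 | 104 28-30 | 105 30-31 | 102 31-32 | 104 32-33 |
Completion: 101=12  102=32  103=16  104=33  105=31
Turnaround (C−A): 101=12  102=32  103=16  104=33  105=31
Turnaround = completion − arrival: 101=12, 102=32, 103=16, 104=33, 105=31
Total turnaround = 12 + 32 + 16 + 33 + 31 = 124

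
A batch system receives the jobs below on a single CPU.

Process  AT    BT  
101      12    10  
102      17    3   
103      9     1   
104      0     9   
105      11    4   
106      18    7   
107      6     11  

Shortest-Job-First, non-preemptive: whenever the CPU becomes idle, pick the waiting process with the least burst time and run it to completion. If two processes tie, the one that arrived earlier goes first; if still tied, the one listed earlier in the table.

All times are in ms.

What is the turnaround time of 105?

17

Timeline: | 104 0-9 | 103 9-10 | 107 10-21 | 102 21-24 | 105 24-28 | 106 28-35 | 101 35-45 |
Completion: 101=45  102=24  103=10  104=9  105=28  106=35  107=21
Turnaround(105) = completion − arrival = 28 − 11 = 17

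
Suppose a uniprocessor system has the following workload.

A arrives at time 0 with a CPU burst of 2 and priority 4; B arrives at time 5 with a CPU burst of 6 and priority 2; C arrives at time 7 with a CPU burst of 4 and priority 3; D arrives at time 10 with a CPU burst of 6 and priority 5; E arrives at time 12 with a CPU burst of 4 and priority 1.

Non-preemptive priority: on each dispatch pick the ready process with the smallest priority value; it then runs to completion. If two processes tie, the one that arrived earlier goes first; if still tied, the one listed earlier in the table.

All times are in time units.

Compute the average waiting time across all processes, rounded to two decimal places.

Timeline: | A 0-2 | idle 2-5 | B 5-11 | C 11-15 | E 15-19 | D 19-25 |
Completion: A=2  B=11  C=15  D=25  E=19
Waiting times: A=0, B=0, C=4, D=9, E=3
Average waiting = (0+0+4+9+3) / 5 = 16/5 = 3.20

3.20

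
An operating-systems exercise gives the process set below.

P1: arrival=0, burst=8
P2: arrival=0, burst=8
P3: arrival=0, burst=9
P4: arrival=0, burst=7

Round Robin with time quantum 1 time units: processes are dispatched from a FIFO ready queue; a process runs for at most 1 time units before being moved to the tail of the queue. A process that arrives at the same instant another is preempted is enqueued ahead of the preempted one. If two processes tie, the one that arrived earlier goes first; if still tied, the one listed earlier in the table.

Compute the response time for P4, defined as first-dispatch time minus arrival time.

3

Gantt: | P1 0-1 | P2 1-2 | P3 2-3 | P4 3-4 | P1 4-5 | P2 5-6 | P3 6-7 | P4 7-8 | P1 8-9 | P2 9-10 | P3 10-11 | P4 11-12 | P1 12-13 | P2 13-14 | P3 14-15 | P4 15-16 | P1 16-17 | P2 17-18 | P3 18-19 | P4 19-20 | P1 20-21 | P2 21-22 | P3 22-23 | P4 23-24 | P1 24-25 | P2 25-26 | P3 26-27 | P4 27-28 | P1 28-29 | P2 29-30 | P3 30-32 |
Completion: P1=29  P2=30  P3=32  P4=28
Response(P4) = first start − arrival = 3 − 0 = 3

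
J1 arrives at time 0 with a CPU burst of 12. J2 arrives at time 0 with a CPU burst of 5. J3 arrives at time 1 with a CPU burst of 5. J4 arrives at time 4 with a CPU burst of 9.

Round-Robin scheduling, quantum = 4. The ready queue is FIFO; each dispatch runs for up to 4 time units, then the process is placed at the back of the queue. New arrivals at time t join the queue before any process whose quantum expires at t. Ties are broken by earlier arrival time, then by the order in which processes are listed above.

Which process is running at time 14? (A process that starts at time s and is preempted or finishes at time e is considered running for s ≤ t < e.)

J4

Schedule: | J1 0-4 | J2 4-8 | J3 8-12 | J4 12-16 | J1 16-20 | J2 20-21 | J3 21-22 | J4 22-26 | J1 26-30 | J4 30-31 |
Completion: J1=30  J2=21  J3=22  J4=31
Turnaround (C−A): J1=30  J2=21  J3=21  J4=27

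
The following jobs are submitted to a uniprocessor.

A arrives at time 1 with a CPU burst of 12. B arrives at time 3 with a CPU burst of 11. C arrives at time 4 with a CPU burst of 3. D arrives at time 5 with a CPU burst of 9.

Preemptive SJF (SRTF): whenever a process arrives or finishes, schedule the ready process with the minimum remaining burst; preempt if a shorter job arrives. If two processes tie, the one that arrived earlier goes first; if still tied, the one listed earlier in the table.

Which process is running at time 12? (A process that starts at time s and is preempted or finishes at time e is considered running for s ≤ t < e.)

Schedule: | idle 0-1 | A 1-4 | C 4-7 | A 7-16 | D 16-25 | B 25-36 |
Completion: A=16  B=36  C=7  D=25
Turnaround (C−A): A=15  B=33  C=3  D=20

A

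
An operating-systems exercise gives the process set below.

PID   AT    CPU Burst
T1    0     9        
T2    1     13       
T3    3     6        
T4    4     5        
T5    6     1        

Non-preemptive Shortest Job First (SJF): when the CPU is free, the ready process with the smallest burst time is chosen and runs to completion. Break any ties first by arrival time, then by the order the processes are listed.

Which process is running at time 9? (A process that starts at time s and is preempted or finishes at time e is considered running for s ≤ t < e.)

Schedule: | T1 0-9 | T5 9-10 | T4 10-15 | T3 15-21 | T2 21-34 |
Completion: T1=9  T2=34  T3=21  T4=15  T5=10

T5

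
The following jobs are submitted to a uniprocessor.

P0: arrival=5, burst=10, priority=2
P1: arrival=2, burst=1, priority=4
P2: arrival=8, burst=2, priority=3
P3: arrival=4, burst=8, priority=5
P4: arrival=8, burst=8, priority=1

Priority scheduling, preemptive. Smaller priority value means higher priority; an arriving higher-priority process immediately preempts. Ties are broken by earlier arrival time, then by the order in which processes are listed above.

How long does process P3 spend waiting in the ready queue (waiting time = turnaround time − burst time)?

Gantt: | idle 0-2 | P1 2-3 | idle 3-4 | P3 4-5 | P0 5-8 | P4 8-16 | P0 16-23 | P2 23-25 | P3 25-32 |
Completion: P0=23  P1=3  P2=25  P3=32  P4=16
Waiting(P3) = turnaround − burst = 28 − 8 = 20

20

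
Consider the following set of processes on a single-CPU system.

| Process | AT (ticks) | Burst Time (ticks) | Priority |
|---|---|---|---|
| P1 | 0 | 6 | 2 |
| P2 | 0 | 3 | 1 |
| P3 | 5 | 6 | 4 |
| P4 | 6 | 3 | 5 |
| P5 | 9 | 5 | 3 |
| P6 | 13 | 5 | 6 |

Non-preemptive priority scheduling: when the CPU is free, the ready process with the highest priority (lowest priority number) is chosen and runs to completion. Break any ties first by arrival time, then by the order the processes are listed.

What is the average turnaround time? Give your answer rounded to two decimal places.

Schedule: | P2 0-3 | P1 3-9 | P5 9-14 | P3 14-20 | P4 20-23 | P6 23-28 |
Completion: P1=9  P2=3  P3=20  P4=23  P5=14  P6=28
Turnaround times: P1=9, P2=3, P3=15, P4=17, P5=5, P6=15
Average turnaround = (9+3+15+17+5+15) / 6 = 64/6 = 10.67

10.67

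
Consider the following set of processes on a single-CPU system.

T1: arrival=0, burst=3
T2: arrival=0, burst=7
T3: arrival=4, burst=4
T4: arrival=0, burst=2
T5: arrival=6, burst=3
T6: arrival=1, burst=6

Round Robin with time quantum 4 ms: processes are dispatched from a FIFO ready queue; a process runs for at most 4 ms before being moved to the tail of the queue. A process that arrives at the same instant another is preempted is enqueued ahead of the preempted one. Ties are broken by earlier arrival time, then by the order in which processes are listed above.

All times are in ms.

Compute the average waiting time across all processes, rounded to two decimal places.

10.17

Gantt: | T1 0-3 | T2 3-7 | T4 7-9 | T6 9-13 | T3 13-17 | T5 17-20 | T2 20-23 | T6 23-25 |
Completion: T1=3  T2=23  T3=17  T4=9  T5=20  T6=25
Waiting times: T1=0, T2=16, T3=9, T4=7, T5=11, T6=18
Average waiting = (0+16+9+7+11+18) / 6 = 61/6 = 10.17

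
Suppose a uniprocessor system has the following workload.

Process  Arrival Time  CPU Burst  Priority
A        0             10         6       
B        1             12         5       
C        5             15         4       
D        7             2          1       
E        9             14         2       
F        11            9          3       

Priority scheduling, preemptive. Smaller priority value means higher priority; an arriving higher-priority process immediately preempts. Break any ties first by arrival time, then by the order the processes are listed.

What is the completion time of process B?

53

Gantt: | A 0-1 | B 1-5 | C 5-7 | D 7-9 | E 9-23 | F 23-32 | C 32-45 | B 45-53 | A 53-62 |
Completion: A=62  B=53  C=45  D=9  E=23  F=32
Turnaround (C−A): A=62  B=52  C=40  D=2  E=14  F=21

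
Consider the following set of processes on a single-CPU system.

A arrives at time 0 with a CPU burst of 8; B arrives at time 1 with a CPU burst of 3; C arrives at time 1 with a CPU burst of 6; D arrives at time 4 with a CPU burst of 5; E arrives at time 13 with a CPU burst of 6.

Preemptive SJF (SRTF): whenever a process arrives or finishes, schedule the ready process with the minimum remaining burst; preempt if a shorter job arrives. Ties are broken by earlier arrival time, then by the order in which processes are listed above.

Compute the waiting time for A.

20

Gantt: | A 0-1 | B 1-4 | D 4-9 | C 9-15 | E 15-21 | A 21-28 |
Completion: A=28  B=4  C=15  D=9  E=21
Waiting(A) = turnaround − burst = 28 − 8 = 20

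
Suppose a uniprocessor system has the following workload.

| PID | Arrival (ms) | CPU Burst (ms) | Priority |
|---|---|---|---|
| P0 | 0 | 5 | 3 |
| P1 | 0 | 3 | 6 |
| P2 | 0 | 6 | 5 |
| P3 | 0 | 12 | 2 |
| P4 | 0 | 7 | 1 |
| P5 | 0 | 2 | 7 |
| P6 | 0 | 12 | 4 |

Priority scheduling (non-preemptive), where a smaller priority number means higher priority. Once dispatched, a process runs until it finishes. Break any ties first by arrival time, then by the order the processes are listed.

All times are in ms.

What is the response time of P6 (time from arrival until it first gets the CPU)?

Gantt: | P4 0-7 | P3 7-19 | P0 19-24 | P6 24-36 | P2 36-42 | P1 42-45 | P5 45-47 |
Completion: P0=24  P1=45  P2=42  P3=19  P4=7  P5=47  P6=36
Turnaround (C−A): P0=24  P1=45  P2=42  P3=19  P4=7  P5=47  P6=36
Response(P6) = first start − arrival = 24 − 0 = 24

24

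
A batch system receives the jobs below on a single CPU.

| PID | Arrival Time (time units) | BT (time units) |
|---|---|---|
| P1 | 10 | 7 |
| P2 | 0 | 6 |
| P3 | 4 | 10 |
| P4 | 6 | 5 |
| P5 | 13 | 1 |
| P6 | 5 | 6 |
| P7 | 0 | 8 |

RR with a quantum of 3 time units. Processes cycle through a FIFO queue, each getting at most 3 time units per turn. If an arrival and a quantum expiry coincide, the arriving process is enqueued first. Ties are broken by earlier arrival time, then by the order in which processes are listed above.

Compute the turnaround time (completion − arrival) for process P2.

9

Timeline: | P2 0-3 | P7 3-6 | P2 6-9 | P3 9-12 | P6 12-15 | P4 15-18 | P7 18-21 | P1 21-24 | P3 24-27 | P5 27-28 | P6 28-31 | P4 31-33 | P7 33-35 | P1 35-38 | P3 38-41 | P1 41-42 | P3 42-43 |
Completion: P1=42  P2=9  P3=43  P4=33  P5=28  P6=31  P7=35
Turnaround (C−A): P1=32  P2=9  P3=39  P4=27  P5=15  P6=26  P7=35
Turnaround(P2) = completion − arrival = 9 − 0 = 9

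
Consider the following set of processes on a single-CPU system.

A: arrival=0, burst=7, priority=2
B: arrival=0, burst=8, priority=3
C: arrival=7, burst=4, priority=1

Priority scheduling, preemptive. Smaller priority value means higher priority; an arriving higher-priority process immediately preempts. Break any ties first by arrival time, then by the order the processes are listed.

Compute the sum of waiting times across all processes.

Timeline: | A 0-7 | C 7-11 | B 11-19 |
Completion: A=7  B=19  C=11
Turnaround (C−A): A=7  B=19  C=4
Waiting = turnaround − burst: A=0, B=11, C=0
Total waiting = 0 + 11 + 0 = 11

11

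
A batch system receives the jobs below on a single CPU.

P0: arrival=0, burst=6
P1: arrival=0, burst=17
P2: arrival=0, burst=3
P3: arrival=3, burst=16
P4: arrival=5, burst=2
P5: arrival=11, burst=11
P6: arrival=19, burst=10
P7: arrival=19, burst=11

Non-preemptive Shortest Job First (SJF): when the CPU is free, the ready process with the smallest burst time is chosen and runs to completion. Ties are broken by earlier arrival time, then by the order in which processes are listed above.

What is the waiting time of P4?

4

Timeline: | P2 0-3 | P0 3-9 | P4 9-11 | P5 11-22 | P6 22-32 | P7 32-43 | P3 43-59 | P1 59-76 |
Completion: P0=9  P1=76  P2=3  P3=59  P4=11  P5=22  P6=32  P7=43
Turnaround (C−A): P0=9  P1=76  P2=3  P3=56  P4=6  P5=11  P6=13  P7=24
Waiting(P4) = turnaround − burst = 6 − 2 = 4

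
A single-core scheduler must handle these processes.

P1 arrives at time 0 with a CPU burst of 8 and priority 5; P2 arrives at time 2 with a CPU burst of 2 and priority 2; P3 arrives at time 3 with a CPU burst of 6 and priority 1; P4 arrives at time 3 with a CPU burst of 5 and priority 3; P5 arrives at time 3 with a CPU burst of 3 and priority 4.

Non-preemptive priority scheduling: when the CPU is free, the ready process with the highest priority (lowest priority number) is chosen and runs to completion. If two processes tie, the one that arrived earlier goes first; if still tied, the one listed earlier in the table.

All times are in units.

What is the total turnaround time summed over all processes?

72

Timeline: | P1 0-8 | P3 8-14 | P2 14-16 | P4 16-21 | P5 21-24 |
Completion: P1=8  P2=16  P3=14  P4=21  P5=24
Turnaround (C−A): P1=8  P2=14  P3=11  P4=18  P5=21
Turnaround = completion − arrival: P1=8, P2=14, P3=11, P4=18, P5=21
Total turnaround = 8 + 14 + 11 + 18 + 21 = 72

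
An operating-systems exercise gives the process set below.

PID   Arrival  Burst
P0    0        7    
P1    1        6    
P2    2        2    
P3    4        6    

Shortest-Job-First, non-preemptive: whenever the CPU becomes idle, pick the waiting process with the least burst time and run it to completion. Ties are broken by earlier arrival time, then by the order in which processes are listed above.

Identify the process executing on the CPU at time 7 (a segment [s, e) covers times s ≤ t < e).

P2

Gantt: | P0 0-7 | P2 7-9 | P1 9-15 | P3 15-21 |
Completion: P0=7  P1=15  P2=9  P3=21
Turnaround (C−A): P0=7  P1=14  P2=7  P3=17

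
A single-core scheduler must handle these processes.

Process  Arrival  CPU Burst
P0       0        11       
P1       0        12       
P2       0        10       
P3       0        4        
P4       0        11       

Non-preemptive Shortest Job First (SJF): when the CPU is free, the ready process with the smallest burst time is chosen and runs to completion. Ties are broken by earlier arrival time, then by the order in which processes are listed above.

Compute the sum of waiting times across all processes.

Schedule: | P3 0-4 | P2 4-14 | P0 14-25 | P4 25-36 | P1 36-48 |
Completion: P0=25  P1=48  P2=14  P3=4  P4=36
Waiting = turnaround − burst: P0=14, P1=36, P2=4, P3=0, P4=25
Total waiting = 14 + 36 + 4 + 0 + 25 = 79

79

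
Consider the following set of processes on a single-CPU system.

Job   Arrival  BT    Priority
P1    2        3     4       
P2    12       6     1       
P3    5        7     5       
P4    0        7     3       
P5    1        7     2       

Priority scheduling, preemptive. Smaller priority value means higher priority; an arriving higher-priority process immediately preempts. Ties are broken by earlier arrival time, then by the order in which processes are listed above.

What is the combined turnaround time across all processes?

Schedule: | P4 0-1 | P5 1-8 | P4 8-12 | P2 12-18 | P4 18-20 | P1 20-23 | P3 23-30 |
Completion: P1=23  P2=18  P3=30  P4=20  P5=8
Turnaround = completion − arrival: P1=21, P2=6, P3=25, P4=20, P5=7
Total turnaround = 21 + 6 + 25 + 20 + 7 = 79

79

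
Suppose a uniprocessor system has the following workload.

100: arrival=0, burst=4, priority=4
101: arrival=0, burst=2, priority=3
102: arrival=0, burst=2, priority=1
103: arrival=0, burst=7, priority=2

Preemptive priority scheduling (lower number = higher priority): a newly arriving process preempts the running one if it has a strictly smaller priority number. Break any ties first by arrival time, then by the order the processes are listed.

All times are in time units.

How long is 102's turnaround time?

2

Timeline: | 102 0-2 | 103 2-9 | 101 9-11 | 100 11-15 |
Completion: 100=15  101=11  102=2  103=9
Turnaround(102) = completion − arrival = 2 − 0 = 2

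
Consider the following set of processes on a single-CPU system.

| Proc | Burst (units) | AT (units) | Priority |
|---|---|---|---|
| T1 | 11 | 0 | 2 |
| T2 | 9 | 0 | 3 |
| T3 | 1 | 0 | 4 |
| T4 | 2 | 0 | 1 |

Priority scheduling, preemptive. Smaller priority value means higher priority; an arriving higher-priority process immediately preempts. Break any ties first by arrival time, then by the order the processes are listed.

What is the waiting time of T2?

13

Schedule: | T4 0-2 | T1 2-13 | T2 13-22 | T3 22-23 |
Completion: T1=13  T2=22  T3=23  T4=2
Turnaround (C−A): T1=13  T2=22  T3=23  T4=2
Waiting(T2) = turnaround − burst = 22 − 9 = 13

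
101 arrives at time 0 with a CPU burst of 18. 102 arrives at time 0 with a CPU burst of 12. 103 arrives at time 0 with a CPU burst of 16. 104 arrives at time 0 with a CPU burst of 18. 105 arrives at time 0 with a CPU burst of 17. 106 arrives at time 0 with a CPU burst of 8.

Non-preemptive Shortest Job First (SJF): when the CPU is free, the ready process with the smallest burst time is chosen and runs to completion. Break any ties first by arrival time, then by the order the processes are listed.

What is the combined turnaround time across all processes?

277

Timeline: | 106 0-8 | 102 8-20 | 103 20-36 | 105 36-53 | 101 53-71 | 104 71-89 |
Completion: 101=71  102=20  103=36  104=89  105=53  106=8
Turnaround (C−A): 101=71  102=20  103=36  104=89  105=53  106=8
Turnaround = completion − arrival: 101=71, 102=20, 103=36, 104=89, 105=53, 106=8
Total turnaround = 71 + 20 + 36 + 89 + 53 + 8 = 277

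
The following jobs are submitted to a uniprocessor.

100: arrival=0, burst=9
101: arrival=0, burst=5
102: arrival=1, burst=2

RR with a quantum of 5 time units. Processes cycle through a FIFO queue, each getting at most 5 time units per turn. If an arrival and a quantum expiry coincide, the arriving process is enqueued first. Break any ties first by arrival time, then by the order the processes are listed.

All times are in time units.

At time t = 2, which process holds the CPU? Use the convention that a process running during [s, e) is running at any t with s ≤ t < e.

100

Gantt: | 100 0-5 | 101 5-10 | 102 10-12 | 100 12-16 |
Completion: 100=16  101=10  102=12
Turnaround (C−A): 100=16  101=10  102=11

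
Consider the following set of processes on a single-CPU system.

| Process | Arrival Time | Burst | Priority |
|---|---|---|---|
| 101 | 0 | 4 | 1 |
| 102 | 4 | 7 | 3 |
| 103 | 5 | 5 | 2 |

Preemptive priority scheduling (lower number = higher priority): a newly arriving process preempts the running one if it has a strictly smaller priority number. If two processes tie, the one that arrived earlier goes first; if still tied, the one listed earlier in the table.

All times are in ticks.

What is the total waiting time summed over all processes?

5

Schedule: | 101 0-4 | 102 4-5 | 103 5-10 | 102 10-16 |
Completion: 101=4  102=16  103=10
Waiting = turnaround − burst: 101=0, 102=5, 103=0
Total waiting = 0 + 5 + 0 = 5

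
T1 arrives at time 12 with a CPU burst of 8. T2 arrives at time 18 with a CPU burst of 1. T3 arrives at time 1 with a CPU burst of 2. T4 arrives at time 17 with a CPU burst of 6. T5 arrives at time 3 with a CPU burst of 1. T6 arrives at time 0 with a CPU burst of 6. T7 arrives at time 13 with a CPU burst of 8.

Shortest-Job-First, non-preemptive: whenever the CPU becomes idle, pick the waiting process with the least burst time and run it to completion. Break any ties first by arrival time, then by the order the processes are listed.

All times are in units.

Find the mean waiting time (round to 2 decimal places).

Timeline: | T6 0-6 | T5 6-7 | T3 7-9 | idle 9-12 | T1 12-20 | T2 20-21 | T4 21-27 | T7 27-35 |
Completion: T1=20  T2=21  T3=9  T4=27  T5=7  T6=6  T7=35
Waiting times: T1=0, T2=2, T3=6, T4=4, T5=3, T6=0, T7=14
Average waiting = (0+2+6+4+3+0+14) / 7 = 29/7 = 4.14

4.14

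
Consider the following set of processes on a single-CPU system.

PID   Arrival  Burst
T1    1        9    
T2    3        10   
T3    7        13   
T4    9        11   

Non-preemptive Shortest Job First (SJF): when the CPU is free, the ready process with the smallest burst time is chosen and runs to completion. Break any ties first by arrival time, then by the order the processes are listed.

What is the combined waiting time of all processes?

42

Schedule: | idle 0-1 | T1 1-10 | T2 10-20 | T4 20-31 | T3 31-44 |
Completion: T1=10  T2=20  T3=44  T4=31
Waiting = turnaround − burst: T1=0, T2=7, T3=24, T4=11
Total waiting = 0 + 7 + 24 + 11 = 42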